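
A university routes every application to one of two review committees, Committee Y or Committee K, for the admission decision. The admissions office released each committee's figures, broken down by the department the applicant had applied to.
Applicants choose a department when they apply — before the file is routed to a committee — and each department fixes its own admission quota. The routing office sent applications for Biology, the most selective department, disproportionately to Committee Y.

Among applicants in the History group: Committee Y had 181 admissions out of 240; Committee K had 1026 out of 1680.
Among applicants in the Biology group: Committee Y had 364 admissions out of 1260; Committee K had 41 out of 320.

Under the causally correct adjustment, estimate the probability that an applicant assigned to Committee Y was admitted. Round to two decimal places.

0.54

Department differs across review committees for reasons unrelated to any effect of the review committee itself, and it separately predicts the outcome — a classic confounder. We must compare within department levels.
Standardising Committee Y to the population department mix: 0.549·181/240 + 0.451·364/1260 = 0.544.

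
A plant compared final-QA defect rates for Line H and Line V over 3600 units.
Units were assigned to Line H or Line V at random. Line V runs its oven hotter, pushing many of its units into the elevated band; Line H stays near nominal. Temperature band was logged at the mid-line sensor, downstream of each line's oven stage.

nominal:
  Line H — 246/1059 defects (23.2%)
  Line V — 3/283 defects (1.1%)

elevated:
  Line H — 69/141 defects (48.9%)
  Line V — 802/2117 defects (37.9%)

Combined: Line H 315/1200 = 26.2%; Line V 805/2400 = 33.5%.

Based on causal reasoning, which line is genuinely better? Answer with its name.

Stratifying would compare lines among units the lines themselves sorted into in-process temperature band groups — a form of selection on an intermediate. The unconditioned pooled rates give the total causal effect.
Pooled: Line H 26.2% vs Line V 33.5%; Line H is lower overall.

Line H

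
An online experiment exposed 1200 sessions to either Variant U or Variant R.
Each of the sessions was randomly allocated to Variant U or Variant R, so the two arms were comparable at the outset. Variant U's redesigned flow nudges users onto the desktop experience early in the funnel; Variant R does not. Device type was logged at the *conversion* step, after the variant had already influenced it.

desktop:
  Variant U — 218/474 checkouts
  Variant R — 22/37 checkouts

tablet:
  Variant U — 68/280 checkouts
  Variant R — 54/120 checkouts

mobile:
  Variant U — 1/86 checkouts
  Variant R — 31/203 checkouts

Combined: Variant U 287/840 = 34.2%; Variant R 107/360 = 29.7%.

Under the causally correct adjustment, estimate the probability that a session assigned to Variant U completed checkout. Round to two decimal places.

0.34

The distribution of device type is itself part of what the variant does — it is an intermediate outcome. Holding it fixed would remove that part of the effect; the total effect is the pooled difference.
So P(outcome | do(Variant U)) is just the pooled rate for Variant U: 287/840 = 0.342.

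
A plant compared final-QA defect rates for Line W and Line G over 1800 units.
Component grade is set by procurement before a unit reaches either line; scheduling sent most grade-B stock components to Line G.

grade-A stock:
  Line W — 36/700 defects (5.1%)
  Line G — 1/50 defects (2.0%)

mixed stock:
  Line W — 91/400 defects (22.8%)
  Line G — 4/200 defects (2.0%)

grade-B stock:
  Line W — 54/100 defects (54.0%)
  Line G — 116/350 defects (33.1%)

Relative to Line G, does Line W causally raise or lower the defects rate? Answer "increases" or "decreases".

increases

Nothing the line does changes component grade; the imbalance is an allocation artefact. With component grade also predicting the outcome, the pooled figure is confounded, and the within-stratum comparison is the causal one.
Within each level — grade-A stock: 5.1% vs 2.0%; mixed stock: 22.8% vs 2.0%; grade-B stock: 54.0% vs 33.1% — Line G is lower every time.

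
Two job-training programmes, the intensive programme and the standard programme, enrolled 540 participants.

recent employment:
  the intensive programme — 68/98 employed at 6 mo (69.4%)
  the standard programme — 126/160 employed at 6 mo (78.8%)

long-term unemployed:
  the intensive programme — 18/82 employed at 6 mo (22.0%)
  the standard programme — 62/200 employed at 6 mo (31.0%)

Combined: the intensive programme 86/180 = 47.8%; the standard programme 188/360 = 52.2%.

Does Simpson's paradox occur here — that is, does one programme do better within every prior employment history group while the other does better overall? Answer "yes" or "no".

Within each prior employment history level (recent employment 69.4% vs 78.8%; long-term unemployed 22.0% vs 31.0%), the standard programme has the higher rate every time. Pooled: 47.8% vs 52.2% — the standard programme has the higher rate overall. They agree.

no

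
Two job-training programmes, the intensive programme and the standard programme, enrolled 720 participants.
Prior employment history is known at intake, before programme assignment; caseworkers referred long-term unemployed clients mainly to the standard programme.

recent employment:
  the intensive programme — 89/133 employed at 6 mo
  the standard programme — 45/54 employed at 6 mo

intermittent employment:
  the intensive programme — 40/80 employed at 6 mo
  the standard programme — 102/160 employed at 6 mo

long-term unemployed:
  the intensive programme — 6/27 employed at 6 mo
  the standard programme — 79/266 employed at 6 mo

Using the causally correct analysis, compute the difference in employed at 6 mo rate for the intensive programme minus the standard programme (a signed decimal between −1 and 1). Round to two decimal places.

-0.12

the standard programme is higher inside every prior employment history stratum but the intensive programme is higher in aggregate. Whether to stratify depends on how prior employment history relates to the programme.
Prior employment history satisfies the back-door criterion: it is not a descendant of the programme, and it blocks the spurious path from programme to outcome. Adjusting for it (i.e., using the within-prior employment history rates) gives the causal effect.
Adjusting over the population distribution of prior employment history: 0.260·(0.669−0.833) + 0.333·(0.500−0.637) + 0.407·(0.222−0.297) = -0.119.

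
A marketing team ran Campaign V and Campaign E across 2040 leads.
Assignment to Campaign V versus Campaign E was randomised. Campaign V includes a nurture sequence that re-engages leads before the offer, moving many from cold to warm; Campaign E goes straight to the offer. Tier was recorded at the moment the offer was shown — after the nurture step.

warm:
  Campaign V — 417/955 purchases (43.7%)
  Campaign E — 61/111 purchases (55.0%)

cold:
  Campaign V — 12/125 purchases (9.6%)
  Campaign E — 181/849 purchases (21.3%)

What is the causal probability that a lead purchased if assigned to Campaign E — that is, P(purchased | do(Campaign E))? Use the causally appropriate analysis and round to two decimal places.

Stratifying would compare campaigns among leads the campaigns themselves sorted into engagement tier groups — a form of selection on an intermediate. The unconditioned pooled rates give the total causal effect.
So P(outcome | do(Campaign E)) is just the pooled rate for Campaign E: 242/960 = 0.252.

0.25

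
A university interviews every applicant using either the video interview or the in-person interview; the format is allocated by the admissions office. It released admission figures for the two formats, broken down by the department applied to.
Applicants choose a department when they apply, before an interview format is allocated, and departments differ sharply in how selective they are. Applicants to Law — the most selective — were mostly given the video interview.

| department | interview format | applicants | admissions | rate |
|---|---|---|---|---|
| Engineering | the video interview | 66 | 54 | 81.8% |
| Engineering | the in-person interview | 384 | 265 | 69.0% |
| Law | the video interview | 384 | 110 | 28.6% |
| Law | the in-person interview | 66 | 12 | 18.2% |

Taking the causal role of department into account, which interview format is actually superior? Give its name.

The imbalance in department arose from how applicants were allocated, not from anything the interview format did; and department independently affects the outcome. The pooled gap is confounded — condition on department.
Within each level — Engineering: 81.8% vs 69.0%; Law: 28.6% vs 18.2% — the video interview is higher every time.

the video interview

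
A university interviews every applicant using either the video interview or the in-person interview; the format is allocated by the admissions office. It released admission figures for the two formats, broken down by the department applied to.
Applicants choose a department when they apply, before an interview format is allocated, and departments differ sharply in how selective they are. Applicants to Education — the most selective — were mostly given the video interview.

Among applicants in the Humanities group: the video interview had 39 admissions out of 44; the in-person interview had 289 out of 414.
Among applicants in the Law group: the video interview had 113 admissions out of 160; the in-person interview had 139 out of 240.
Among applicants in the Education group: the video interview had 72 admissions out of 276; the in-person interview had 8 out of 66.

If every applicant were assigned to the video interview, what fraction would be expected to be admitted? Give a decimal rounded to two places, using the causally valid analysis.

0.65

The imbalance in department arose from how applicants were allocated, not from anything the interview format did; and department independently affects the outcome. The pooled gap is confounded — condition on department.
Standardising the video interview to the population department mix: 0.382·39/44 + 0.333·113/160 + 0.285·72/276 = 0.648.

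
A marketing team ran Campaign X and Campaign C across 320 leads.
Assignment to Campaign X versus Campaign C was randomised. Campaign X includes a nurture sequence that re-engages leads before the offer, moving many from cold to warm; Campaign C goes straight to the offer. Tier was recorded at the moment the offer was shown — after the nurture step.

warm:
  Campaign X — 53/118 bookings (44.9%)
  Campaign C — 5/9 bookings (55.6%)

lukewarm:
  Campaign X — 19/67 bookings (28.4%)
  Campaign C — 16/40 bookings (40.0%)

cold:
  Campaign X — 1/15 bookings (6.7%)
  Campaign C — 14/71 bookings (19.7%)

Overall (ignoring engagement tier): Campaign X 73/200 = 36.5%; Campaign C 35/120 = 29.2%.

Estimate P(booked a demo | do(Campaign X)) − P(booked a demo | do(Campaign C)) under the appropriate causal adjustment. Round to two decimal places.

Engagement tier is downstream of the campaign. One should not condition on a consequence of treatment, so the overall rates are the right comparison.
The causal difference is the pooled difference: 0.365 − 0.292 = +0.073.

+0.07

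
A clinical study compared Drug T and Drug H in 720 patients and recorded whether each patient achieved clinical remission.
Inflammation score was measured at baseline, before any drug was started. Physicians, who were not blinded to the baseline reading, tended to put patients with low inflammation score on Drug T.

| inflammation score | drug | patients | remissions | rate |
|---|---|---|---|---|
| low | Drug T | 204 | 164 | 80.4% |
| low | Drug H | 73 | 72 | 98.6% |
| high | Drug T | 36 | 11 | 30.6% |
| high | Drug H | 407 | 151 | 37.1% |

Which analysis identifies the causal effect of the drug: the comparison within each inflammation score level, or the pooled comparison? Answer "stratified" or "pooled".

stratified

Nothing the drug does changes inflammation score; the imbalance is an allocation artefact. With inflammation score also predicting the outcome, the pooled figure is confounded, and the within-stratum comparison is the causal one.
Within each level — low: 80.4% vs 98.6%; high: 30.6% vs 37.1% — Drug H is higher every time.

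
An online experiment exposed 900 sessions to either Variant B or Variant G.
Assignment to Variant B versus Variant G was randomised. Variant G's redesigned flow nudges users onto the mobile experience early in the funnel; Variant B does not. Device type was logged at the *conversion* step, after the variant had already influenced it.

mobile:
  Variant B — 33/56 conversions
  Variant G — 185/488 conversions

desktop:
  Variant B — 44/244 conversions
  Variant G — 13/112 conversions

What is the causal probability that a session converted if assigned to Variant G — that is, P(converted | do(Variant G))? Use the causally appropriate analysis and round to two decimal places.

0.33

The device type-specific comparison favours Variant B throughout, but the pooled figures favour Variant G. The question is whether to condition on device type.
Stratifying would compare variants among sessions the variants themselves sorted into device type groups — a form of selection on an intermediate. The unconditioned pooled rates give the total causal effect.
So P(outcome | do(Variant G)) is just the pooled rate for Variant G: 198/600 = 0.330.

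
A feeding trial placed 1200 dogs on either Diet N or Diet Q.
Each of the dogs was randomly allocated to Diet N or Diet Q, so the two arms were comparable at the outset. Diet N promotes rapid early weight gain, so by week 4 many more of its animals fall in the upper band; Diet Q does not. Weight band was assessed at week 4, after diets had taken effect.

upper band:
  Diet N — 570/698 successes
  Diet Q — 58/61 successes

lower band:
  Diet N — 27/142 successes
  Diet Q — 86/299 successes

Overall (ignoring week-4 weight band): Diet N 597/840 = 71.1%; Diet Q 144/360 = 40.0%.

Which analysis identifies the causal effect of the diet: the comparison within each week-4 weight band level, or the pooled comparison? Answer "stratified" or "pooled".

Stratifying would compare diets among dogs the diets themselves sorted into week-4 weight band groups — a form of selection on an intermediate. The unconditioned pooled rates give the total causal effect.
Pooled: Diet N 71.1% vs Diet Q 40.0%; Diet N is higher overall.

pooled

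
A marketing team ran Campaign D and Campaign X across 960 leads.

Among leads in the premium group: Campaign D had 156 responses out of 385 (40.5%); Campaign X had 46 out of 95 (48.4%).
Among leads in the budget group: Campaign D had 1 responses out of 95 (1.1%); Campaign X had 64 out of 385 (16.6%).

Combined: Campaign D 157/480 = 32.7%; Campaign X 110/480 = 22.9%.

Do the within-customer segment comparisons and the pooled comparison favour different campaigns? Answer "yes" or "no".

Within each customer segment level (premium 40.5% vs 48.4%; budget 1.1% vs 16.6%), Campaign X has the higher rate every time. Pooled: 32.7% vs 22.9% — Campaign D has the higher rate overall. The two comparisons disagree.

yes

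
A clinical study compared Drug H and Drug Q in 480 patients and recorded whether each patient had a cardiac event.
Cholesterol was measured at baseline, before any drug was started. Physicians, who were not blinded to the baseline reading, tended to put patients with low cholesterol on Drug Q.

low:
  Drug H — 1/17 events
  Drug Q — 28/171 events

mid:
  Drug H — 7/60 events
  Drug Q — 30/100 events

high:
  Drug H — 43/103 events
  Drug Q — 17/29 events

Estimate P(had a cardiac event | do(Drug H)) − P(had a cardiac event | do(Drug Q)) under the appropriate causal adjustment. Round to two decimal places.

-0.15

Drug H is lower inside every cholesterol stratum but Drug Q is lower in aggregate. Whether to stratify depends on how cholesterol relates to the drug.
Since cholesterol is a pre-existing factor (not a product of the drug) and it affects the outcome on its own, it is a confounder. The stratified rates, not the pooled rate, identify the causal effect.
Adjusting over the population distribution of cholesterol: 0.392·(0.059−0.164) + 0.333·(0.117−0.300) + 0.275·(0.417−0.586) = -0.149.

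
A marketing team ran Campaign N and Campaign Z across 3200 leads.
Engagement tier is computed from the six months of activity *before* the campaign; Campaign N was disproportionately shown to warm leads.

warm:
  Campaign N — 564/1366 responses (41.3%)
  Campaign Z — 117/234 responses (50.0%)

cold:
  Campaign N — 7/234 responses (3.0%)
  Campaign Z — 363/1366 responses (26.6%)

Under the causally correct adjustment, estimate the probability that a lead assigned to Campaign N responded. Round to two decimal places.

Engagement tier satisfies the back-door criterion: it is not a descendant of the campaign, and it blocks the spurious path from campaign to outcome. Adjusting for it (i.e., using the within-engagement tier rates) gives the causal effect.
Standardising Campaign N to the population engagement tier mix: 0.500·564/1366 + 0.500·7/234 = 0.221.

0.22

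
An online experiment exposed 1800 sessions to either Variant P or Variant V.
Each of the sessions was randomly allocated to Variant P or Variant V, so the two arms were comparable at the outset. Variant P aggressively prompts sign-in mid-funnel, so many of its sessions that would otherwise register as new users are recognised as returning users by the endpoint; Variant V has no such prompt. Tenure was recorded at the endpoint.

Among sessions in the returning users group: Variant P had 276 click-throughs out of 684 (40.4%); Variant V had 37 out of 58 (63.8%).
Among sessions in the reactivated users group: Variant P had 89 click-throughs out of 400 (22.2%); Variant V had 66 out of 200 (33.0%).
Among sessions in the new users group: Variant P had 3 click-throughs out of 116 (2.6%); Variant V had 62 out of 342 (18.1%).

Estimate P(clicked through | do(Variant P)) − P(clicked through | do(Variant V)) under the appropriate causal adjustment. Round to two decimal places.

+0.03

Variant V is higher inside every user tenure stratum but Variant P is higher in aggregate. Whether to stratify depends on how user tenure relates to the variant.
Stratifying would compare variants among sessions the variants themselves sorted into user tenure groups — a form of selection on an intermediate. The unconditioned pooled rates give the total causal effect.
The causal difference is the pooled difference: 0.307 − 0.275 = +0.032.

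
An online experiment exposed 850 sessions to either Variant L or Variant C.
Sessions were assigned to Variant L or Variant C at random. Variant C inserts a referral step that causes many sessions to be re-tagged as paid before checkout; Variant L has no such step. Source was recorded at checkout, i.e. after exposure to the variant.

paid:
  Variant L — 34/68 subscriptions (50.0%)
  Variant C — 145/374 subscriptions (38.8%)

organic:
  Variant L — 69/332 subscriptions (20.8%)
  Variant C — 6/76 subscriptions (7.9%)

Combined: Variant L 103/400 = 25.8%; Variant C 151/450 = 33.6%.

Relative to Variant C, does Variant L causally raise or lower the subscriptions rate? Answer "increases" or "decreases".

decreases

Traffic source lies on the pathway variant → traffic source → outcome, so adjusting for it blocks the indirect effect. For the total causal effect of variant, use the unadjusted pooled rates.
Pooled: Variant L 25.8% vs Variant C 33.6%; Variant C is higher overall.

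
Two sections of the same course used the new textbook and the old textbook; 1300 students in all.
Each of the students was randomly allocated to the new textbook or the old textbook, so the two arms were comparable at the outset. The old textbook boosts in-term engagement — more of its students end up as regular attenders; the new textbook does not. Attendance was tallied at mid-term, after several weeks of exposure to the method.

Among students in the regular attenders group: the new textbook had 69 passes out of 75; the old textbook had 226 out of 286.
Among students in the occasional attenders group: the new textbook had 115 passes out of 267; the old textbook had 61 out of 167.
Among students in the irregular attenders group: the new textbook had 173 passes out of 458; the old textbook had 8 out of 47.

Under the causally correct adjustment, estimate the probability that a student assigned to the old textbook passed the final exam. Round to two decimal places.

The mid-term attendance-specific comparison favours the new textbook throughout, but the pooled figures favour the old textbook. The question is whether to condition on mid-term attendance.
Mid-term attendance is downstream of the teaching method. One should not condition on a consequence of treatment, so the overall rates are the right comparison.
So P(outcome | do(the old textbook)) is just the pooled rate for the old textbook: 295/500 = 0.590.

0.59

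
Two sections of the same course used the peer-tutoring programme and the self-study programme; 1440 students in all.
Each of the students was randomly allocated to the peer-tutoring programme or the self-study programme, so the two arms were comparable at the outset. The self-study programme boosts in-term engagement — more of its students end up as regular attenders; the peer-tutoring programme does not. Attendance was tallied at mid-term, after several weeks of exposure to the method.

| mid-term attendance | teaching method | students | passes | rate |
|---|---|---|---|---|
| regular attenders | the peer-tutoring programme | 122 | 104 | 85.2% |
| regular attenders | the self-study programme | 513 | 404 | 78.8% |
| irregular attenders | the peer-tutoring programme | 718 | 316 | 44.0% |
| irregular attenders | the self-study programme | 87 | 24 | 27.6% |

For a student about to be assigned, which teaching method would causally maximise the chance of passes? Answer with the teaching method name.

the peer-tutoring programme is higher inside every mid-term attendance stratum but the self-study programme is higher in aggregate. Whether to stratify depends on how mid-term attendance relates to the teaching method.
Mid-term attendance lies on the pathway teaching method → mid-term attendance → outcome, so adjusting for it blocks the indirect effect. For the total causal effect of teaching method, use the unadjusted pooled rates.
Pooled: the peer-tutoring programme 50.0% vs the self-study programme 71.3%; the self-study programme is higher overall.

the self-study programme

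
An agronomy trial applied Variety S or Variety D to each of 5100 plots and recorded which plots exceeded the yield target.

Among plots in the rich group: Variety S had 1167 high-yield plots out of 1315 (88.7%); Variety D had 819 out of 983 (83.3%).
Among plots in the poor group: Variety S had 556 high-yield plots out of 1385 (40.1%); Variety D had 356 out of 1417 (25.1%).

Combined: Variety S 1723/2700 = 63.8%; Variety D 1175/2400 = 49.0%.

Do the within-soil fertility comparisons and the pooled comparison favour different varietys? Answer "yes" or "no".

Within each soil fertility level (rich 88.7% vs 83.3%; poor 40.1% vs 25.1%), Variety S has the higher rate every time. Pooled: 63.8% vs 49.0% — Variety S has the higher rate overall. They agree.

no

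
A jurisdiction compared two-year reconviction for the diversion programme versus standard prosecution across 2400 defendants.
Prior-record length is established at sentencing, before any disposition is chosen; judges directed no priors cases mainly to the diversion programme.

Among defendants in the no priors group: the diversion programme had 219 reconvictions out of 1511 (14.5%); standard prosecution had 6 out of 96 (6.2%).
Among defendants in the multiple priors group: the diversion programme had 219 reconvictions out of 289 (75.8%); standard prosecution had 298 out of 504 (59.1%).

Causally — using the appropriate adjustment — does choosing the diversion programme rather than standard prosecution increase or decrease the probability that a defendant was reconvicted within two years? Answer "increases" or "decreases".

Here prior-record length is a common cause — it drives both which disposition a case falls under and the outcome. The crude comparison mixes populations; the stratum-specific rates are the causally relevant ones.
Within each level — no priors: 14.5% vs 6.2%; multiple priors: 75.8% vs 59.1% — standard prosecution is lower every time.

increases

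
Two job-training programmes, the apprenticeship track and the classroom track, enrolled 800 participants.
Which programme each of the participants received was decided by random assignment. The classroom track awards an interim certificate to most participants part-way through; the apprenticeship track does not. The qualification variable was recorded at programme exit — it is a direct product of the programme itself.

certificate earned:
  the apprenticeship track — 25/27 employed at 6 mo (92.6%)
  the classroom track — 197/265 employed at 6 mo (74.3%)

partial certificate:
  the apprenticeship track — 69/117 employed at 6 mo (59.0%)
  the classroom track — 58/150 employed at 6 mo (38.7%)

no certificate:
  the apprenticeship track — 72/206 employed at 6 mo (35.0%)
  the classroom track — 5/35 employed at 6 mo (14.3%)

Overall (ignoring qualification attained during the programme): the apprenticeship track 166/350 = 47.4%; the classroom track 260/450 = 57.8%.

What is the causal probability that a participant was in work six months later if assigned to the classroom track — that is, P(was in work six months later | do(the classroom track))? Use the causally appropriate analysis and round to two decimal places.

the apprenticeship track is higher inside every qualification attained during the programme stratum but the classroom track is higher in aggregate. Whether to stratify depends on how qualification attained during the programme relates to the programme.
Stratifying would compare programmes among participants the programmes themselves sorted into qualification attained during the programme groups — a form of selection on an intermediate. The unconditioned pooled rates give the total causal effect.
So P(outcome | do(the classroom track)) is just the pooled rate for the classroom track: 260/450 = 0.578.

0.58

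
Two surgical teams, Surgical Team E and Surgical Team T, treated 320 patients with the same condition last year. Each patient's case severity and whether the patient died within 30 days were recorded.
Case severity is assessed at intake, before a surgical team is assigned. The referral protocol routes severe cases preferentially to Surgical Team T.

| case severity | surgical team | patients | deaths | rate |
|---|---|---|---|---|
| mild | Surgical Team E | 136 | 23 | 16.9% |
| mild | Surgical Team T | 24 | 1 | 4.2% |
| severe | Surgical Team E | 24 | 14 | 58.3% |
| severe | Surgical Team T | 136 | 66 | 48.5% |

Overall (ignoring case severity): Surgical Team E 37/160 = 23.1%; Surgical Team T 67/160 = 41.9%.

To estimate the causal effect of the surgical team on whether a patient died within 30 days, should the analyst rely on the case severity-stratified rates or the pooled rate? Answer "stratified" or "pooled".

Case severity satisfies the back-door criterion: it is not a descendant of the surgical team, and it blocks the spurious path from surgical team to outcome. Adjusting for it (i.e., using the within-case severity rates) gives the causal effect.
Within each level — mild: 16.9% vs 4.2%; severe: 58.3% vs 48.5% — Surgical Team T is lower every time.

stratified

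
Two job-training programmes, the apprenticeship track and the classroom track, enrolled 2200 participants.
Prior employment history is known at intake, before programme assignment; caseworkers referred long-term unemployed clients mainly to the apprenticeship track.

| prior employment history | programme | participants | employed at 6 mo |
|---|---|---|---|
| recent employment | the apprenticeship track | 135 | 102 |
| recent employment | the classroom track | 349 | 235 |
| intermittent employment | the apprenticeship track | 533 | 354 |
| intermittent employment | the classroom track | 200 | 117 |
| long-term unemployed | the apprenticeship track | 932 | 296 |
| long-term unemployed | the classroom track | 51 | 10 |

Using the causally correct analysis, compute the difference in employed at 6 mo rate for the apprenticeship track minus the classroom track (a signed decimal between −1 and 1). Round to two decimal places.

The prior employment history-specific comparison favours the apprenticeship track throughout, but the pooled figures favour the classroom track. The question is whether to condition on prior employment history.
Prior employment history satisfies the back-door criterion: it is not a descendant of the programme, and it blocks the spurious path from programme to outcome. Adjusting for it (i.e., using the within-prior employment history rates) gives the causal effect.
Adjusting over the population distribution of prior employment history: 0.220·(0.756−0.673) + 0.333·(0.664−0.585) + 0.447·(0.318−0.196) = +0.099.

+0.10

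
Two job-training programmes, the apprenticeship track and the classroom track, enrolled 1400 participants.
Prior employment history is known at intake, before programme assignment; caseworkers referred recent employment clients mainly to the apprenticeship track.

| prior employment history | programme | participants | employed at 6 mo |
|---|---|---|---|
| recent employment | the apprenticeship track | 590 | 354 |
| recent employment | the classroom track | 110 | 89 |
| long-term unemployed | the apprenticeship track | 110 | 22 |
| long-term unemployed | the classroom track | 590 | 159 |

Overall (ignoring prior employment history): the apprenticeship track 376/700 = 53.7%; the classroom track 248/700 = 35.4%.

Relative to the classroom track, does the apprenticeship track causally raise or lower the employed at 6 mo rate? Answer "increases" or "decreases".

The imbalance in prior employment history arose from how participants were allocated, not from anything the programme did; and prior employment history independently affects the outcome. The pooled gap is confounded — condition on prior employment history.
Within each level — recent employment: 60.0% vs 80.9%; long-term unemployed: 20.0% vs 26.9% — the classroom track is higher every time.

decreases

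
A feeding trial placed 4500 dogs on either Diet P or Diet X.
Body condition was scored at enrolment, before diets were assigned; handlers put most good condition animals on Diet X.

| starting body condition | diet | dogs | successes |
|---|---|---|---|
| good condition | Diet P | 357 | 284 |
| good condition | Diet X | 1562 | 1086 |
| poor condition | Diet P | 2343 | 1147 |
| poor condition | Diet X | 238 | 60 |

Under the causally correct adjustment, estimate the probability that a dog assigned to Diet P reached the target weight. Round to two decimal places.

0.62

Diet P is higher inside every starting body condition stratum but Diet X is higher in aggregate. Whether to stratify depends on how starting body condition relates to the diet.
Nothing the diet does changes starting body condition; the imbalance is an allocation artefact. With starting body condition also predicting the outcome, the pooled figure is confounded, and the within-stratum comparison is the causal one.
Standardising Diet P to the population starting body condition mix: 0.426·284/357 + 0.574·1147/2343 = 0.620.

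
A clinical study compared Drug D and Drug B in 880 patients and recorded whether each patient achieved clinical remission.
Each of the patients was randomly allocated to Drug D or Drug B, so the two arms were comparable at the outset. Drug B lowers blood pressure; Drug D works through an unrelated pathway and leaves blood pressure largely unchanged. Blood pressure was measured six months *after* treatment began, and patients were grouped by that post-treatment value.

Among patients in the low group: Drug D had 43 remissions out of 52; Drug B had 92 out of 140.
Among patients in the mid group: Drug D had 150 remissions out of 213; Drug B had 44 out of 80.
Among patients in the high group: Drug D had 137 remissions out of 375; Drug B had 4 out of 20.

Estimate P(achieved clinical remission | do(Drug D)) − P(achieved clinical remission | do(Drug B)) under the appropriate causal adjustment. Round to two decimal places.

The blood pressure-specific comparison favours Drug D throughout, but the pooled figures favour Drug B. The question is whether to condition on blood pressure.
Blood pressure here is a post-treatment variable shaped by the drug; conditioning on it would introduce bias rather than remove it. The overall comparison is the causal one.
The causal difference is the pooled difference: 0.516 − 0.583 = -0.068.

-0.07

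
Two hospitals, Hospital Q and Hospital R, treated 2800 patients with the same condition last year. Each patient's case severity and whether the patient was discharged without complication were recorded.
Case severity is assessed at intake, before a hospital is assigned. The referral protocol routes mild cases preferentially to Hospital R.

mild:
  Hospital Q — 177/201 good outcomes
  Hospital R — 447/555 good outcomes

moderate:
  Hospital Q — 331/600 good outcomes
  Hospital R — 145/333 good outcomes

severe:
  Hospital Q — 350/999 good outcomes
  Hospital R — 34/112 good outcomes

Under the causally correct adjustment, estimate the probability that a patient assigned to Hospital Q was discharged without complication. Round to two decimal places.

Hospital Q is higher inside every case severity stratum but Hospital R is higher in aggregate. Whether to stratify depends on how case severity relates to the hospital.
Case severity differs across hospitals for reasons unrelated to any effect of the hospital itself, and it separately predicts the outcome — a classic confounder. We must compare within case severity levels.
Standardising Hospital Q to the population case severity mix: 0.270·177/201 + 0.333·331/600 + 0.397·350/999 = 0.561.

0.56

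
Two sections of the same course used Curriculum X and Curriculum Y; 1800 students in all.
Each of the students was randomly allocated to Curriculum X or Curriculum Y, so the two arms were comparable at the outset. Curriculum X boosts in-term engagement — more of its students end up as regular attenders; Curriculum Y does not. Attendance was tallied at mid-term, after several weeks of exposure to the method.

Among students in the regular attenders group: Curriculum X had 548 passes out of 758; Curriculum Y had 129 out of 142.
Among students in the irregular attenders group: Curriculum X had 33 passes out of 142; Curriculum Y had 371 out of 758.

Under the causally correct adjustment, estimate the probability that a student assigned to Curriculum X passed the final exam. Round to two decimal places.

0.65

The mid-term attendance-specific comparison favours Curriculum Y throughout, but the pooled figures favour Curriculum X. The question is whether to condition on mid-term attendance.
Mid-term attendance here is a post-treatment variable shaped by the teaching method; conditioning on it would introduce bias rather than remove it. The overall comparison is the causal one.
So P(outcome | do(Curriculum X)) is just the pooled rate for Curriculum X: 581/900 = 0.646.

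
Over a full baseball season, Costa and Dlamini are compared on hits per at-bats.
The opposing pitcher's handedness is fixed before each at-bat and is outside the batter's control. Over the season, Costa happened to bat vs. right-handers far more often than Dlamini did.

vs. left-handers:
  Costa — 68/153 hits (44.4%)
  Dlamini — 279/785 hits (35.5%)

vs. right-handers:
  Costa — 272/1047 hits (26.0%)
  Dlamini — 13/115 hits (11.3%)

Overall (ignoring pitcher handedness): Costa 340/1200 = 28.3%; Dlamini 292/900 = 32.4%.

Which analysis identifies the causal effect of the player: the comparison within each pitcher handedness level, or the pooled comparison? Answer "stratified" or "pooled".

stratified

The pitcher handedness-specific comparison favours Costa throughout, but the pooled figures favour Dlamini. The question is whether to condition on pitcher handedness.
Pitcher handedness satisfies the back-door criterion: it is not a descendant of the player, and it blocks the spurious path from player to outcome. Adjusting for it (i.e., using the within-pitcher handedness rates) gives the causal effect.
Within each level — vs. left-handers: 44.4% vs 35.5%; vs. right-handers: 26.0% vs 11.3% — Costa is higher every time.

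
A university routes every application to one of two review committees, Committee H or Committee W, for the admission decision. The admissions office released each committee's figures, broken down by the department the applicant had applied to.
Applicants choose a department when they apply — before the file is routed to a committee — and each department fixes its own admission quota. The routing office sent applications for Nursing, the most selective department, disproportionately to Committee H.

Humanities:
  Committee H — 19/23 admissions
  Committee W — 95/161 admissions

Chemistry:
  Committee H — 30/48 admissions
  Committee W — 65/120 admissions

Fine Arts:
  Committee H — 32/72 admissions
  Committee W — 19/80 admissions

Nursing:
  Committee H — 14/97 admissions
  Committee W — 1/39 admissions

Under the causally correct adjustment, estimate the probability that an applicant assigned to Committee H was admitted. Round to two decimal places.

0.54

Department satisfies the back-door criterion: it is not a descendant of the review committee, and it blocks the spurious path from review committee to outcome. Adjusting for it (i.e., using the within-department rates) gives the causal effect.
Standardising Committee H to the population department mix: 0.287·19/23 + 0.263·30/48 + 0.237·32/72 + 0.212·14/97 = 0.538.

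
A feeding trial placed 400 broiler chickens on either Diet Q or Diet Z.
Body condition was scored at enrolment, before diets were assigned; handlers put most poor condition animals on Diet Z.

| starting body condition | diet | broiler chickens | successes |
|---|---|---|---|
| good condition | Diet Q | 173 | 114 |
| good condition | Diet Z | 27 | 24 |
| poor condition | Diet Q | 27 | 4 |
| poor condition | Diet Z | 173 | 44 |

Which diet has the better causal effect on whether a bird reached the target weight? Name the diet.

Within every starting body condition level Diet Z has the higher rate, yet pooled Diet Q does — Simpson's reversal.
Nothing the diet does changes starting body condition; the imbalance is an allocation artefact. With starting body condition also predicting the outcome, the pooled figure is confounded, and the within-stratum comparison is the causal one.
Within each level — good condition: 65.9% vs 88.9%; poor condition: 14.8% vs 25.4% — Diet Z is higher every time.

Diet Z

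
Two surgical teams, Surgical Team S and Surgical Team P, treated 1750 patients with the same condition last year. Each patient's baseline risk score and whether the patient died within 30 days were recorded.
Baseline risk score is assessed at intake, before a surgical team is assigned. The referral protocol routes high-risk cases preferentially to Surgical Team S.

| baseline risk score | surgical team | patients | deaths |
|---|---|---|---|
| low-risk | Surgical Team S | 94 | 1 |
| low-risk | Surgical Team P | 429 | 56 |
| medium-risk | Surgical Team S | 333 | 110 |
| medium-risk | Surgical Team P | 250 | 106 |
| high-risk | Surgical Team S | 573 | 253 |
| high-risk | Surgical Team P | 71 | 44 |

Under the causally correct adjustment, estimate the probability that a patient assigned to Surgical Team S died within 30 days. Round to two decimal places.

0.28

Nothing the surgical team does changes baseline risk score; the imbalance is an allocation artefact. With baseline risk score also predicting the outcome, the pooled figure is confounded, and the within-stratum comparison is the causal one.
Standardising Surgical Team S to the population baseline risk score mix: 0.299·1/94 + 0.333·110/333 + 0.368·253/573 = 0.276.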